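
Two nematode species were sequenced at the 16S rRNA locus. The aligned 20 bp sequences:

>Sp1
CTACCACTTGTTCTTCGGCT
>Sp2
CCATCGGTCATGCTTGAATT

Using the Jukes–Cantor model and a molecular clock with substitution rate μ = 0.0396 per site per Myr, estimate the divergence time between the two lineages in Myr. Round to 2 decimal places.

12.52

The sequences differ at 11 of 20 sites, so p = 11/20 = 0.55.
d = −(3/4) ln(1 − 4p/3) = −0.75 ln(1 − 0.733333) = −0.75 ln(0.266667)
  = −0.75 × (-1.321755) = 0.991316 substitutions/site.
Under a molecular clock d = 2μt, so t = d/(2μ) = 0.991316 / (2 × 0.0396) = 12.52 Myr.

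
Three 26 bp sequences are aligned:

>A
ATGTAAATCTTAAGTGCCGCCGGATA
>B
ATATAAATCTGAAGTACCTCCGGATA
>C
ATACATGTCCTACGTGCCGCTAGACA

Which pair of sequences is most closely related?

A–B: 4/26 differ, p = 0.154, d = 0.172.
A–C: 9/26 differ, p = 0.346, d = 0.464.
B–C: 11/26 differ, p = 0.423, d = 0.623.
The smallest distance is between A and B.

A and B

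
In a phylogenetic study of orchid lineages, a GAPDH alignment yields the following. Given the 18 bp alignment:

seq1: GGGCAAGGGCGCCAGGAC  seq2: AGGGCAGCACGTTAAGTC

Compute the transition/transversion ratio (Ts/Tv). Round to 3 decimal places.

1.250

Transitions are A↔G and C↔T; transversions are all other mismatches.
Transitions: 5. Transversions: 4.
R = 5/4 = 1.250.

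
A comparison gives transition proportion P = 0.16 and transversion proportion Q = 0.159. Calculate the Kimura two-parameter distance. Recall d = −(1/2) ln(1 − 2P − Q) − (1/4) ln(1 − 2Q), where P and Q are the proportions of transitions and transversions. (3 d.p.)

0.422

Under the Kimura two-parameter model, d = −½ ln(1 − 2P − Q) − ¼ ln(1 − 2Q).
1 − 2P − Q = 0.521, giving −½ ln(0.521) = 0.326003.
1 − 2Q = 0.682, giving −¼ ln(0.682) = 0.095681.
d = 0.326003 + 0.095681 = 0.421684.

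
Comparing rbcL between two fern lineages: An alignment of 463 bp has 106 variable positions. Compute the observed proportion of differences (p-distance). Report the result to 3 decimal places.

p = 106/463 = 0.228941… ≈ 0.229 (to 3 d.p.).

0.229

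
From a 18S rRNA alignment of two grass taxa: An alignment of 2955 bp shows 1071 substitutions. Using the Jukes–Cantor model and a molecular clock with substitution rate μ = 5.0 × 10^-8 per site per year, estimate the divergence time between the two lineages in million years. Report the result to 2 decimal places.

4.95

p = 1071/2955 ≈ 0.362437.
d = −(3/4) ln(1 − 4p/3) = −0.75 ln(1 − 0.483249) = −0.75 ln(0.516751)
  = −0.75 × (-0.660194) = 0.495146 substitutions/site.
Under a molecular clock d = 2μt, so t = d/(2μ) = 0.495146 / (2 × 5.0 × 10^-8) = 4.95 million years.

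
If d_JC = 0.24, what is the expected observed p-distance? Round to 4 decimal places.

p = (3/4)(1 − e^(−4d/3)) = 0.75 × (1 − e^(-0.32)) = 0.75 × (1 − 0.726149) = 0.205388.

0.2054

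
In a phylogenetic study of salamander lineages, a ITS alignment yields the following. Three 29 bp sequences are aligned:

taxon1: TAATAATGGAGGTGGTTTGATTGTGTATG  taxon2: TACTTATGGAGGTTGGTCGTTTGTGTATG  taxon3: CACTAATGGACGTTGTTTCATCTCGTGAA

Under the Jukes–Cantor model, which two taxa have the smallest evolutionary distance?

taxon1 and taxon2

taxon1–taxon2: 6/29 differ, p = 0.207, d = 0.242.
taxon1–taxon3: 11/29 differ, p = 0.379, d = 0.529.
taxon2–taxon3: 13/29 differ, p = 0.448, d = 0.683.
The smallest distance is between taxon1 and taxon2.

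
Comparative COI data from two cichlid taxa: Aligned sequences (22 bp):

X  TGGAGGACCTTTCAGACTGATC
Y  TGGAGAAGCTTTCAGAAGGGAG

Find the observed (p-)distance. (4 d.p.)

The sequences differ at 7 of 22 positions (sites 6, 8, 17, 18, 20, 21, 22).
p = 7/22 = 0.318181… ≈ 0.3182 (to 4 d.p.).

0.3182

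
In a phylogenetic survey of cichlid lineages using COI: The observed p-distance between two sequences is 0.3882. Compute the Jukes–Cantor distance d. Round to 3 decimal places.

d = −(3/4) ln(1 − 4p/3) = −0.75 ln(1 − 0.5176) = −0.75 ln(0.4824)
  = −0.75 × (-0.728982) = 0.546737 substitutions/site.

0.547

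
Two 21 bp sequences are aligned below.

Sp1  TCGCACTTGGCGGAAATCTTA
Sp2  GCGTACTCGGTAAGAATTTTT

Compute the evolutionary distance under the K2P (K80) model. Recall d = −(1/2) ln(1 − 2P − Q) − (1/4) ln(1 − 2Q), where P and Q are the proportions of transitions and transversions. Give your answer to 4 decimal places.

0.7704

Of 21 sites, 7 differences are transitions and 2 are transversions, so P = 7/21 ≈ 0.333333 and Q = 2/21 ≈ 0.095238.
Under the Kimura two-parameter model, d = −½ ln(1 − 2P − Q) − ¼ ln(1 − 2Q).
1 − 2P − Q = 0.238096, giving −½ ln(0.238096) = 0.717541.
1 − 2Q = 0.809524, giving −¼ ln(0.809524) = 0.052827.
d = 0.717541 + 0.052827 = 0.770368.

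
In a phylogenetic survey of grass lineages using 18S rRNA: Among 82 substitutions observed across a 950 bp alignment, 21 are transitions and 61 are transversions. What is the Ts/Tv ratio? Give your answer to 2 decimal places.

0.34

R = 21/61 = 0.344262… ≈ 0.34 (to 2 d.p.).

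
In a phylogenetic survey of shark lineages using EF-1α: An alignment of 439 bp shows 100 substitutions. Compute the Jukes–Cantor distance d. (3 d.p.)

0.272

p = 100/439 ≈ 0.22779.
d = −(3/4) ln(1 − 4p/3) = −0.75 ln(1 − 0.30372) = −0.75 ln(0.69628)
  = −0.75 × (-0.362003) = 0.271502 substitutions/site.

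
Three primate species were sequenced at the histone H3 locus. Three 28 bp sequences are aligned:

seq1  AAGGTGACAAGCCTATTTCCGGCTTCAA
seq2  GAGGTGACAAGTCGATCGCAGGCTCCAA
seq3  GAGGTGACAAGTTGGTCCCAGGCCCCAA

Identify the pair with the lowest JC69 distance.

seq1–seq2: 7/28 differ, p = 0.250, d = 0.304.
seq1–seq3: 10/28 differ, p = 0.357, d = 0.485.
seq2–seq3: 4/28 differ, p = 0.143, d = 0.158.
The smallest distance is between seq2 and seq3.

seq2 and seq3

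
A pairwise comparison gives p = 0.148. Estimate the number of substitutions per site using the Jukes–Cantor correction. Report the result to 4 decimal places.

d = −(3/4) ln(1 − 4p/3) = −0.75 ln(1 − 0.197333) = −0.75 ln(0.802667)
  = −0.75 × (-0.219815) = 0.164861 substitutions/site.

0.1649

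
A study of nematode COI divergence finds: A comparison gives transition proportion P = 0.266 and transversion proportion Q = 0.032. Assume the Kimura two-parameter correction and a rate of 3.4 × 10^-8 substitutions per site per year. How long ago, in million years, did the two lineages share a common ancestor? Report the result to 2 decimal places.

Under the Kimura two-parameter model, d = −½ ln(1 − 2P − Q) − ¼ ln(1 − 2Q).
1 − 2P − Q = 0.436, giving −½ ln(0.436) = 0.415057.
1 − 2Q = 0.936, giving −¼ ln(0.936) = 0.016535.
d = 0.415057 + 0.016535 = 0.431592.
Under a molecular clock d = 2μt, so t = d/(2μ) = 0.431592 / (2 × 3.4 × 10^-8) = 6.35 million years.

6.35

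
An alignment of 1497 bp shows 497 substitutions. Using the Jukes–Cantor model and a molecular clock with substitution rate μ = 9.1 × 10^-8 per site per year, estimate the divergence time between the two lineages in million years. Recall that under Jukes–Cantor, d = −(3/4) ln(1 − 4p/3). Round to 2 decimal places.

p = 497/1497 ≈ 0.331997.
d = −(3/4) ln(1 − 4p/3) = −0.75 ln(1 − 0.442663) = −0.75 ln(0.557337)
  = −0.75 × (-0.584585) = 0.438439 substitutions/site.
Under a molecular clock d = 2μt, so t = d/(2μ) = 0.438439 / (2 × 9.1 × 10^-8) = 2.41 million years.

2.41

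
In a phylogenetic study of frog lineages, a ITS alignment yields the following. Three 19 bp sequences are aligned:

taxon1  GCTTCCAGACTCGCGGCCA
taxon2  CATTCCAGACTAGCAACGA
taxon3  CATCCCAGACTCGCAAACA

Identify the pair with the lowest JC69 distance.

taxon2 and taxon3

taxon1–taxon2: 6/19 differ, p = 0.316, d = 0.410.
taxon1–taxon3: 6/19 differ, p = 0.316, d = 0.410.
taxon2–taxon3: 4/19 differ, p = 0.211, d = 0.247.
The smallest distance is between taxon2 and taxon3.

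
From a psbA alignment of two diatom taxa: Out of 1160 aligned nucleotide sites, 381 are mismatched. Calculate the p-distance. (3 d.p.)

p = 381/1160 = 0.328448… ≈ 0.328 (to 3 d.p.).

0.328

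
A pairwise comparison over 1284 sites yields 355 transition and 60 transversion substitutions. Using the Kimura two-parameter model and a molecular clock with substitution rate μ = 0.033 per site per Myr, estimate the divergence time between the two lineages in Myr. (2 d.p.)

7.31

P = 355/1284 ≈ 0.27648 and Q = 60/1284 ≈ 0.046729.
Under the Kimura two-parameter model, d = −½ ln(1 − 2P − Q) − ¼ ln(1 − 2Q).
1 − 2P − Q = 0.400311, giving −½ ln(0.400311) = 0.457757.
1 − 2Q = 0.906542, giving −¼ ln(0.906542) = 0.024529.
d = 0.457757 + 0.024529 = 0.482286.
Under a molecular clock d = 2μt, so t = d/(2μ) = 0.482286 / (2 × 0.033) = 7.31 Myr.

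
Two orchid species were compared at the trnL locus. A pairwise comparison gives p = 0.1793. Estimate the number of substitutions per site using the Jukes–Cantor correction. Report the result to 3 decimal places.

0.205

d = −(3/4) ln(1 − 4p/3) = −0.75 ln(1 − 0.239067) = −0.75 ln(0.760933)
  = −0.75 × (-0.273210) = 0.204908 substitutions/site.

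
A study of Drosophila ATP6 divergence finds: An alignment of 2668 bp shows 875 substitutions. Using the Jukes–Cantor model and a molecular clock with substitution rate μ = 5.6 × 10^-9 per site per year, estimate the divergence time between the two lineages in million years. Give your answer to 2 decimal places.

38.50

p = 875/2668 ≈ 0.327961.
d = −(3/4) ln(1 − 4p/3) = −0.75 ln(1 − 0.437281) = −0.75 ln(0.562719)
  = −0.75 × (-0.574975) = 0.431231 substitutions/site.
Under a molecular clock d = 2μt, so t = d/(2μ) = 0.431231 / (2 × 5.6 × 10^-9) = 38.50 million years.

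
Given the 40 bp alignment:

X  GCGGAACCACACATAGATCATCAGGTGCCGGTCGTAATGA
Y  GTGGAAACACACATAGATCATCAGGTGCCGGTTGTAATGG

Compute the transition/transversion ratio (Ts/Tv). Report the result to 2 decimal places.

3.00

Transitions are A↔G and C↔T; transversions are all other mismatches.
Transitions: 3. Transversions: 1.
R = 3/1 = 3.00.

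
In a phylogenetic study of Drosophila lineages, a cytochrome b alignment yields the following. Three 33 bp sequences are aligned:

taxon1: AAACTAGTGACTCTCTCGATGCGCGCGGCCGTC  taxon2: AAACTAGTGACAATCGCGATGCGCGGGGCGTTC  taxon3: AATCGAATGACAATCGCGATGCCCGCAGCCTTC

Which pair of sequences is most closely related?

taxon1 and taxon2

taxon1–taxon2: 6/33 differ, p = 0.182, d = 0.208.
taxon1–taxon3: 9/33 differ, p = 0.273, d = 0.339.
taxon2–taxon3: 7/33 differ, p = 0.212, d = 0.249.
The smallest distance is between taxon1 and taxon2.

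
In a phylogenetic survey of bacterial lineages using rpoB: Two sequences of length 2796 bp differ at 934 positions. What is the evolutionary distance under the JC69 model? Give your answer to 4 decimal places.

p = 934/2796 ≈ 0.334049.
d = −(3/4) ln(1 − 4p/3) = −0.75 ln(1 − 0.445399) = −0.75 ln(0.554601)
  = −0.75 × (-0.589506) = 0.442130 substitutions/site.

0.4421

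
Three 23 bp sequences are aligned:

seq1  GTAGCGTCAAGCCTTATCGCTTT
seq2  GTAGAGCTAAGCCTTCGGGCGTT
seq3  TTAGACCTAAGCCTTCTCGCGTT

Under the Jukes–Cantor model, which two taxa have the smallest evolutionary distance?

seq1–seq2: 7/23 differ, p = 0.304, d = 0.390.
seq1–seq3: 7/23 differ, p = 0.304, d = 0.390.
seq2–seq3: 4/23 differ, p = 0.174, d = 0.198.
The smallest distance is between seq2 and seq3.

seq2 and seq3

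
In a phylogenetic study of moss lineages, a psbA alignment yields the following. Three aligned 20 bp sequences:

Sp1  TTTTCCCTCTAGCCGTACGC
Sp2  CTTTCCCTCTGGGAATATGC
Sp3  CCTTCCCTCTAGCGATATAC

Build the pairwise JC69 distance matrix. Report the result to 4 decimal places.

Sp1–Sp2: 6/20 sites differ → p = 0.3, d = −0.75 ln(1 − 0.4) = 0.383119 ≈ 0.3831.
Sp1–Sp3: 6/20 sites differ → p = 0.3, d = −0.75 ln(1 − 0.4) = 0.383119 ≈ 0.3831.
Sp2–Sp3: 5/20 sites differ → p = 0.25, d = −0.75 ln(1 − 0.333333) = 0.304098 ≈ 0.3041.

d(Sp1,Sp2) = 0.3831, d(Sp1,Sp3) = 0.3831, d(Sp2,Sp3) = 0.3041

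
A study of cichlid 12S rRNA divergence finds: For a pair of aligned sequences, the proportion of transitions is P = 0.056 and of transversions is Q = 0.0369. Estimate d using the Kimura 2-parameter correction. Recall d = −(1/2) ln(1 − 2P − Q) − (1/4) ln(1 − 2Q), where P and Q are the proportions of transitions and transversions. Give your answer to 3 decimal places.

Under the Kimura two-parameter model, d = −½ ln(1 − 2P − Q) − ¼ ln(1 − 2Q).
1 − 2P − Q = 0.8511, giving −½ ln(0.8511) = 0.080613.
1 − 2Q = 0.9262, giving −¼ ln(0.9262) = 0.019166.
d = 0.080613 + 0.019166 = 0.099779.

0.100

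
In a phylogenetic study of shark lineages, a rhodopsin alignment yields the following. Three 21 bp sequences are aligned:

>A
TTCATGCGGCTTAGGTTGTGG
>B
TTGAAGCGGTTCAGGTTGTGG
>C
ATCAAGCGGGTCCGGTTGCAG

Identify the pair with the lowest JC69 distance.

A–B: 4/21 differ, p = 0.190, d = 0.220.
A–C: 7/21 differ, p = 0.333, d = 0.441.
B–C: 6/21 differ, p = 0.286, d = 0.360.
The smallest distance is between A and B.

A and B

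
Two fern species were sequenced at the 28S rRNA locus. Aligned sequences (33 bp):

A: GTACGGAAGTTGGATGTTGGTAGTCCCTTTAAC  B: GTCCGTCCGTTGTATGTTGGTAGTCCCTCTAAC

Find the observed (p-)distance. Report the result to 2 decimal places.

0.18

The sequences differ at 6 of 33 positions (sites 3, 6, 7, 8, 13, 29).
p = 6/33 = 0.181818… ≈ 0.18 (to 2 d.p.).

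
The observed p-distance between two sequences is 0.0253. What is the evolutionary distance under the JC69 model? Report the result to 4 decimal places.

0.0257

d = −(3/4) ln(1 − 4p/3) = −0.75 ln(1 − 0.033733) = −0.75 ln(0.966267)
  = −0.75 × (-0.034315) = 0.025736 substitutions/site.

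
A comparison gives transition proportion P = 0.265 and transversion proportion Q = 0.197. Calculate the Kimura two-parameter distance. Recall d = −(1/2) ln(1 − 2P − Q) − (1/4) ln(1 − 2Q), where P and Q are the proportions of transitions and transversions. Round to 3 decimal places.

0.774

Under the Kimura two-parameter model, d = −½ ln(1 − 2P − Q) − ¼ ln(1 − 2Q).
1 − 2P − Q = 0.273, giving −½ ln(0.273) = 0.649142.
1 − 2Q = 0.606, giving −¼ ln(0.606) = 0.125219.
d = 0.649142 + 0.125219 = 0.774361.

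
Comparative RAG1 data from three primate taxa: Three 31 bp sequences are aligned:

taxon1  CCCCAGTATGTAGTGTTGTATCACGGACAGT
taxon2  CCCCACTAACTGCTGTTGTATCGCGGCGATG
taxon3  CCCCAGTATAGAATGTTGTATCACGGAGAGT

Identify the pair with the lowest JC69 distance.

taxon1 and taxon3

taxon1–taxon2: 10/31 differ, p = 0.323, d = 0.422.
taxon1–taxon3: 4/31 differ, p = 0.129, d = 0.142.
taxon2–taxon3: 10/31 differ, p = 0.323, d = 0.422.
The smallest distance is between taxon1 and taxon3.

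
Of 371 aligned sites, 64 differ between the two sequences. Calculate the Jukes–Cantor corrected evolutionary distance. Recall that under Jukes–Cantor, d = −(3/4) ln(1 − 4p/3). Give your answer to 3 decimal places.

p = 64/371 ≈ 0.172507.
d = −(3/4) ln(1 − 4p/3) = −0.75 ln(1 − 0.230009) = −0.75 ln(0.769991)
  = −0.75 × (-0.261376) = 0.196032 substitutions/site.

0.196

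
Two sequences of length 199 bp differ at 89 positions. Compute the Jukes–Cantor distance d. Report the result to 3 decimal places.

0.680

p = 89/199 ≈ 0.447236.
d = −(3/4) ln(1 − 4p/3) = −0.75 ln(1 − 0.596315) = −0.75 ln(0.403685)
  = −0.75 × (-0.907120) = 0.680340 substitutions/site.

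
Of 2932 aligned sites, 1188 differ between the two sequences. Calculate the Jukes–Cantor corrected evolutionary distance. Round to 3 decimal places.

0.583

p = 1188/2932 ≈ 0.405184.
d = −(3/4) ln(1 − 4p/3) = −0.75 ln(1 − 0.540245) = −0.75 ln(0.459755)
  = −0.75 × (-0.777062) = 0.582797 substitutions/site.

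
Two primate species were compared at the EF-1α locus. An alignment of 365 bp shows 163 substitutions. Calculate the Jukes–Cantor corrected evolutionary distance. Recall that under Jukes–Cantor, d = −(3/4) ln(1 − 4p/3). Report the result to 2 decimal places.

p = 163/365 ≈ 0.446575.
d = −(3/4) ln(1 − 4p/3) = −0.75 ln(1 − 0.595433) = −0.75 ln(0.404567)
  = −0.75 × (-0.904938) = 0.678704 substitutions/site.

0.68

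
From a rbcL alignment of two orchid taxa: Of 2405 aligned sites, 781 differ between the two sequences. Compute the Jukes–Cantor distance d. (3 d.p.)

p = 781/2405 ≈ 0.32474.
d = −(3/4) ln(1 − 4p/3) = −0.75 ln(1 − 0.432987) = −0.75 ln(0.567013)
  = −0.75 × (-0.567373) = 0.425530 substitutions/site.

0.426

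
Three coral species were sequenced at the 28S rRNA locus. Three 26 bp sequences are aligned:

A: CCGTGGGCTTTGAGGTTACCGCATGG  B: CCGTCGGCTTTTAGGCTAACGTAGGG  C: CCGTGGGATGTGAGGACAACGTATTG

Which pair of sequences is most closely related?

A–B: 6/26 differ, p = 0.231, d = 0.276.
A–C: 7/26 differ, p = 0.269, d = 0.334.
B–C: 8/26 differ, p = 0.308, d = 0.396.
The smallest distance is between A and B.

A and B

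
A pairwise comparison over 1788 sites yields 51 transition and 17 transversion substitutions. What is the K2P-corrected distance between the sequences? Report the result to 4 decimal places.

0.0392

P = 51/1788 ≈ 0.028523 and Q = 17/1788 ≈ 0.009508.
Under the Kimura two-parameter model, d = −½ ln(1 − 2P − Q) − ¼ ln(1 − 2Q).
1 − 2P − Q = 0.933446, giving −½ ln(0.933446) = 0.034436.
1 − 2Q = 0.980984, giving −¼ ln(0.980984) = 0.004800.
d = 0.034436 + 0.004800 = 0.039236.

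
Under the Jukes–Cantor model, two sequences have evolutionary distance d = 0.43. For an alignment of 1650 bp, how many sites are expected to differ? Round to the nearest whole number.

540

Invert JC69: p = (3/4)(1 − e^(−4d/3)) = 0.75 × (1 − e^(-0.573333)) = 0.75 × (1 − 0.563644) = 0.327267.
Expected differing sites = pL ≈ 0.327267 × 1650 = 539.99055 ≈ 540.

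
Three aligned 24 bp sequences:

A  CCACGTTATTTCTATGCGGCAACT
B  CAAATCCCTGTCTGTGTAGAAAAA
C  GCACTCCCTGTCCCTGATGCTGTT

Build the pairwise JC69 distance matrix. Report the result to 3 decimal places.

d(A,B) = 0.961, d(A,C) = 0.961, d(B,C) = 0.824

A–B: 13/24 sites differ → p ≈ 0.541667, d = −0.75 ln(1 − 0.722223) = 0.960702 ≈ 0.961.
A–C: 13/24 sites differ → p ≈ 0.541667, d = −0.75 ln(1 − 0.722223) = 0.960702 ≈ 0.961.
B–C: 12/24 sites differ → p = 0.5, d = −0.75 ln(1 − 0.666667) = 0.823960 ≈ 0.824.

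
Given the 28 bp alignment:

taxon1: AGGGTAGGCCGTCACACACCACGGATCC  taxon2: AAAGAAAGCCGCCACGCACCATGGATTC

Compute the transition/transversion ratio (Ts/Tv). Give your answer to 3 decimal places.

Transitions are A↔G and C↔T; transversions are all other mismatches.
Transitions: 7. Transversions: 1.
R = 7/1 = 7.000.

7.000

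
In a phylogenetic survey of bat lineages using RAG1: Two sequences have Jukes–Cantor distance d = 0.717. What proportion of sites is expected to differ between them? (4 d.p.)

0.4617

p = (3/4)(1 − e^(−4d/3)) = 0.75 × (1 − e^(-0.956)) = 0.75 × (1 − 0.384428) = 0.461679.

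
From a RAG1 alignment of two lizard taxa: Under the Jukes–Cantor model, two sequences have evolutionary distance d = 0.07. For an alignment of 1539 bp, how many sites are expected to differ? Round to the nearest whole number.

103

Invert JC69: p = (3/4)(1 − e^(−4d/3)) = 0.75 × (1 − e^(-0.093333)) = 0.75 × (1 − 0.910890) = 0.066833.
Expected differing sites = pL ≈ 0.066833 × 1539 = 102.855987 ≈ 103.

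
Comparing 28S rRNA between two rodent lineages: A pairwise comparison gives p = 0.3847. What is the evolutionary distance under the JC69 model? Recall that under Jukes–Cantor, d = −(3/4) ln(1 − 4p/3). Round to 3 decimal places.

0.540

d = −(3/4) ln(1 − 4p/3) = −0.75 ln(1 − 0.512933) = −0.75 ln(0.487067)
  = −0.75 × (-0.719354) = 0.539516 substitutions/site.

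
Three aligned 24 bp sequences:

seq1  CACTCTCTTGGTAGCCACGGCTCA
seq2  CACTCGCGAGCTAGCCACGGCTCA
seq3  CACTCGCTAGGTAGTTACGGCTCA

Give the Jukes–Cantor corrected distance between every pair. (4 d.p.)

seq1–seq2: 4/24 sites differ → p ≈ 0.166667, d = −0.75 ln(1 − 0.222223) = 0.188487 ≈ 0.1885.
seq1–seq3: 4/24 sites differ → p ≈ 0.166667, d = −0.75 ln(1 − 0.222223) = 0.188487 ≈ 0.1885.
seq2–seq3: 4/24 sites differ → p ≈ 0.166667, d = −0.75 ln(1 − 0.222223) = 0.188487 ≈ 0.1885.

d(seq1,seq2) = 0.1885, d(seq1,seq3) = 0.1885, d(seq2,seq3) = 0.1885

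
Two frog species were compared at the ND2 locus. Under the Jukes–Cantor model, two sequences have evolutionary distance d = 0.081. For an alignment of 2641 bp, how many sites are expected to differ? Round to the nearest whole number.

Invert JC69: p = (3/4)(1 − e^(−4d/3)) = 0.75 × (1 − e^(-0.108)) = 0.75 × (1 − 0.897628) = 0.076779.
Expected differing sites = pL ≈ 0.076779 × 2641 = 202.773339 ≈ 203.

203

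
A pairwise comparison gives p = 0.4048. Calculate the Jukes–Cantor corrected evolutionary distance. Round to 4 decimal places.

d = −(3/4) ln(1 − 4p/3) = −0.75 ln(1 − 0.539733) = −0.75 ln(0.460267)
  = −0.75 × (-0.775949) = 0.581962 substitutions/site.

0.5820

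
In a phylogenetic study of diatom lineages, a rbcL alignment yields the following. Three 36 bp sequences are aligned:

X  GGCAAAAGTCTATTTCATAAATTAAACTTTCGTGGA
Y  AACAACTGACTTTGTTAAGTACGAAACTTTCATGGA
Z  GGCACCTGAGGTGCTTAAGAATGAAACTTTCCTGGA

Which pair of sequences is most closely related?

X–Y: 14/36 differ, p = 0.389, d = 0.548.
X–Z: 14/36 differ, p = 0.389, d = 0.548.
Y–Z: 10/36 differ, p = 0.278, d = 0.347.
The smallest distance is between Y and Z.

Y and Z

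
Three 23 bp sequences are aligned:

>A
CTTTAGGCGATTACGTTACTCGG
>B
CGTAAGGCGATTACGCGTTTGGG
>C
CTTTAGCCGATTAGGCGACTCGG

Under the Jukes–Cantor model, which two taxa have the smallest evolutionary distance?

A–B: 7/23 differ, p = 0.304, d = 0.390.
A–C: 4/23 differ, p = 0.174, d = 0.198.
B–C: 7/23 differ, p = 0.304, d = 0.390.
The smallest distance is between A and C.

A and C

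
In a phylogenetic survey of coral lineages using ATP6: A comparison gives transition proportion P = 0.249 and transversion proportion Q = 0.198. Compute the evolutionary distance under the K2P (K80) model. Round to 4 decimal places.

Under the Kimura two-parameter model, d = −½ ln(1 − 2P − Q) − ¼ ln(1 − 2Q).
1 − 2P − Q = 0.304, giving −½ ln(0.304) = 0.595364.
1 − 2Q = 0.604, giving −¼ ln(0.604) = 0.126045.
d = 0.595364 + 0.126045 = 0.721409.

0.7214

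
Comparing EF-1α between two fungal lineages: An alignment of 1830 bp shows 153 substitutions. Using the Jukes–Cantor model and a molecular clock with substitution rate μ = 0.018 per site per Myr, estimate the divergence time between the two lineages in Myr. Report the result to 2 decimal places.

2.46

p = 153/1830 ≈ 0.083607.
d = −(3/4) ln(1 − 4p/3) = −0.75 ln(1 − 0.111476) = −0.75 ln(0.888524)
  = −0.75 × (-0.118194) = 0.088646 substitutions/site.
Under a molecular clock d = 2μt, so t = d/(2μ) = 0.088646 / (2 × 0.018) = 2.46 Myr.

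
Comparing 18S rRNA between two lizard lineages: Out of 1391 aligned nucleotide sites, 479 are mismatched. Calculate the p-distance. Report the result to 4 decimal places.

0.3444

p = 479/1391 = 0.344356… ≈ 0.3444 (to 4 d.p.).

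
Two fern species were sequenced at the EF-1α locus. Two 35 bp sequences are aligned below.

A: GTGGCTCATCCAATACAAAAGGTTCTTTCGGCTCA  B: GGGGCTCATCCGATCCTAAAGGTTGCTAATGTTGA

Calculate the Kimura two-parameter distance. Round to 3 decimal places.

0.408

Of 35 sites, 3 differences are transitions and 8 are transversions, so P = 3/35 ≈ 0.085714 and Q = 8/35 ≈ 0.228571.
Under the Kimura two-parameter model, d = −½ ln(1 − 2P − Q) − ¼ ln(1 − 2Q).
1 − 2P − Q = 0.600001, giving −½ ln(0.600001) = 0.255412.
1 − 2Q = 0.542858, giving −¼ ln(0.542858) = 0.152727.
d = 0.255412 + 0.152727 = 0.408139.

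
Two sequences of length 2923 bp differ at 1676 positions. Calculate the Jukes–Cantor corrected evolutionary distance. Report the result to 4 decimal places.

p = 1676/2923 ≈ 0.573384.
d = −(3/4) ln(1 − 4p/3) = −0.75 ln(1 − 0.764512) = −0.75 ln(0.235488)
  = −0.75 × (-1.446095) = 1.084571 substitutions/site.

1.0846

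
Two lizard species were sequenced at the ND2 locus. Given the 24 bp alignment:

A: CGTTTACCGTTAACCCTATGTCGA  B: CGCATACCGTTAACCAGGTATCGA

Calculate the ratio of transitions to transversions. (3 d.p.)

1.000

Transitions are A↔G and C↔T; transversions are all other mismatches.
Transitions: 3. Transversions: 3.
R = 3/3 = 1.000.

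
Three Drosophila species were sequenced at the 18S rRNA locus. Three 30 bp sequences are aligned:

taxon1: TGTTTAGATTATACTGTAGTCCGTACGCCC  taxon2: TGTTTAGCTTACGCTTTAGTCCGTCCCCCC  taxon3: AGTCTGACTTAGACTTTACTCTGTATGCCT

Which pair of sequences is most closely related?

taxon1 and taxon2

taxon1–taxon2: 6/30 differ, p = 0.200, d = 0.233.
taxon1–taxon3: 11/30 differ, p = 0.367, d = 0.503.
taxon2–taxon3: 12/30 differ, p = 0.400, d = 0.572.
The smallest distance is between taxon1 and taxon2.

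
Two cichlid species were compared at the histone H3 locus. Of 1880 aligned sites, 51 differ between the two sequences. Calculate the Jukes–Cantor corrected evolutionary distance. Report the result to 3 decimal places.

0.028

p = 51/1880 ≈ 0.027128.
d = −(3/4) ln(1 − 4p/3) = −0.75 ln(1 − 0.036171) = −0.75 ln(0.963829)
  = −0.75 × (-0.036841) = 0.027631 substitutions/site.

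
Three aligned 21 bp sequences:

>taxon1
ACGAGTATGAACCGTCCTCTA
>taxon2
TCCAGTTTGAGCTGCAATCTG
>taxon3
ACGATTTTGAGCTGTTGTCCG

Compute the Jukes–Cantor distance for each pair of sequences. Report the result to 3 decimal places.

taxon1–taxon2: 9/21 sites differ → p ≈ 0.428571, d = −0.75 ln(1 − 0.571428) = 0.635472 ≈ 0.635.
taxon1–taxon3: 8/21 sites differ → p ≈ 0.380952, d = −0.75 ln(1 − 0.507936) = 0.531860 ≈ 0.532.
taxon2–taxon3: 7/21 sites differ → p ≈ 0.333333, d = −0.75 ln(1 − 0.444444) = 0.440839 ≈ 0.441.

d(taxon1,taxon2) = 0.635, d(taxon1,taxon3) = 0.532, d(taxon2,taxon3) = 0.441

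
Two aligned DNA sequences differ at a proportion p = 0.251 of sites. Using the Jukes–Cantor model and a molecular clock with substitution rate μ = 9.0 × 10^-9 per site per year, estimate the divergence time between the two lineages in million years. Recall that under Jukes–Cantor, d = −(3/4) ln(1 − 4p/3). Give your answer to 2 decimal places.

d = −(3/4) ln(1 − 4p/3) = −0.75 ln(1 − 0.334667) = −0.75 ln(0.665333)
  = −0.75 × (-0.407468) = 0.305601 substitutions/site.
Under a molecular clock d = 2μt, so t = d/(2μ) = 0.305601 / (2 × 9.0 × 10^-9) = 16.98 million years.

16.98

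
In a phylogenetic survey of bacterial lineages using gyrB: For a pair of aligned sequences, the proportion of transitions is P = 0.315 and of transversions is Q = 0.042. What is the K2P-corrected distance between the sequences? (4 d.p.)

0.5793

Under the Kimura two-parameter model, d = −½ ln(1 − 2P − Q) − ¼ ln(1 − 2Q).
1 − 2P − Q = 0.328, giving −½ ln(0.328) = 0.557371.
1 − 2Q = 0.916, giving −¼ ln(0.916) = 0.021935.
d = 0.557371 + 0.021935 = 0.579306.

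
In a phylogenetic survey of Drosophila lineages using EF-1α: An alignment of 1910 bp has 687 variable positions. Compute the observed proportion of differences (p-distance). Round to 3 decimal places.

0.360

p = 687/1910 = 0.359685… ≈ 0.360 (to 3 d.p.).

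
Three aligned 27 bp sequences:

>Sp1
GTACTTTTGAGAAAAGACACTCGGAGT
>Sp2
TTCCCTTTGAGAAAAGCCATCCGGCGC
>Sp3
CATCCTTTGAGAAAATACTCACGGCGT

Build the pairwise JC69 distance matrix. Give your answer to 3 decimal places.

d(Sp1,Sp2) = 0.377, d(Sp1,Sp3) = 0.377, d(Sp2,Sp3) = 0.441

Sp1–Sp2: 8/27 sites differ → p ≈ 0.296296, d = −0.75 ln(1 − 0.395061) = 0.376971 ≈ 0.377.
Sp1–Sp3: 8/27 sites differ → p ≈ 0.296296, d = −0.75 ln(1 − 0.395061) = 0.376971 ≈ 0.377.
Sp2–Sp3: 9/27 sites differ → p ≈ 0.333333, d = −0.75 ln(1 − 0.444444) = 0.440839 ≈ 0.441.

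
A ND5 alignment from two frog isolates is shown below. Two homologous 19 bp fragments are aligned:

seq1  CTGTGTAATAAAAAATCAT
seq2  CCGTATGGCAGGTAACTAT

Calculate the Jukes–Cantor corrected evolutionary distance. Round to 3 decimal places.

The sequences differ at 10 of 19 sites (2, 5, 7, 8, 9, 11, 12, 13, 16, 17), so p = 10/19 ≈ 0.526316.
d = −(3/4) ln(1 − 4p/3) = −0.75 ln(1 − 0.701755) = −0.75 ln(0.298245)
  = −0.75 × (-1.209840) = 0.907380 substitutions/site.

0.907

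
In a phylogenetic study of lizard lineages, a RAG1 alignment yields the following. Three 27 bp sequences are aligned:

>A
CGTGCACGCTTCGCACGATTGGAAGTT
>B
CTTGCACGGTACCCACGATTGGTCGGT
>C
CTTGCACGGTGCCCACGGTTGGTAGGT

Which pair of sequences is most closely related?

B and C

A–B: 7/27 differ, p = 0.259, d = 0.318.
A–C: 7/27 differ, p = 0.259, d = 0.318.
B–C: 3/27 differ, p = 0.111, d = 0.120.
The smallest distance is between B and C.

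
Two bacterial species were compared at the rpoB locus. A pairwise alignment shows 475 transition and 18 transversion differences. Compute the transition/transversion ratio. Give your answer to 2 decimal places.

R = 475/18 = 26.388888… ≈ 26.39 (to 2 d.p.).

26.39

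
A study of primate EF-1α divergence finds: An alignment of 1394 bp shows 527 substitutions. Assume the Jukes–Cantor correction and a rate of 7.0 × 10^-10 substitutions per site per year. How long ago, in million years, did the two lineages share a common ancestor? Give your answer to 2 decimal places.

375.70

p = 527/1394 ≈ 0.378049.
d = −(3/4) ln(1 − 4p/3) = −0.75 ln(1 − 0.504065) = −0.75 ln(0.495935)
  = −0.75 × (-0.701310) = 0.525983 substitutions/site.
Under a molecular clock d = 2μt, so t = d/(2μ) = 0.525983 / (2 × 7.0 × 10^-10) = 375.70 million years.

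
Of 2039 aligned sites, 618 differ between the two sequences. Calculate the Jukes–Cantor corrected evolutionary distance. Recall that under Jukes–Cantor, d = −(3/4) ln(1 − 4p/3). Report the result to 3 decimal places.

p = 618/2039 ≈ 0.30309.
d = −(3/4) ln(1 − 4p/3) = −0.75 ln(1 − 0.40412) = −0.75 ln(0.59588)
  = −0.75 × (-0.517716) = 0.388287 substitutions/site.

0.388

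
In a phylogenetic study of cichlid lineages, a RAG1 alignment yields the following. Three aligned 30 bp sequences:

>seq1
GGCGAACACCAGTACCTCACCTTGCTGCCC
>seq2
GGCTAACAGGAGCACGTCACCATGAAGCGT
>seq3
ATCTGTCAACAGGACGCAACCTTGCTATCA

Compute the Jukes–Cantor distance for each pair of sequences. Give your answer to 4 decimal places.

seq1–seq2: 10/30 sites differ → p ≈ 0.333333, d = −0.75 ln(1 − 0.444444) = 0.440839 ≈ 0.4408.
seq1–seq3: 13/30 sites differ → p ≈ 0.433333, d = −0.75 ln(1 − 0.577777) = 0.646666 ≈ 0.6467.
seq2–seq3: 16/30 sites differ → p ≈ 0.533333, d = −0.75 ln(1 − 0.711111) = 0.931285 ≈ 0.9313.

d(seq1,seq2) = 0.4408, d(seq1,seq3) = 0.6467, d(seq2,seq3) = 0.9313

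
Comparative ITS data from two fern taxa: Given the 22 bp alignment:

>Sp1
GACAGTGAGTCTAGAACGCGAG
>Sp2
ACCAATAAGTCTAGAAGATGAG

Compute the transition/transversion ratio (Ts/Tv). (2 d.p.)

Transitions are A↔G and C↔T; transversions are all other mismatches.
Transitions: 5. Transversions: 2.
R = 5/2 = 2.50.

2.50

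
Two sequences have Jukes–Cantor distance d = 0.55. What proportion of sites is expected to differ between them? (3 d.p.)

0.390

p = (3/4)(1 − e^(−4d/3)) = 0.75 × (1 − e^(-0.733333)) = 0.75 × (1 − 0.480305) = 0.389771.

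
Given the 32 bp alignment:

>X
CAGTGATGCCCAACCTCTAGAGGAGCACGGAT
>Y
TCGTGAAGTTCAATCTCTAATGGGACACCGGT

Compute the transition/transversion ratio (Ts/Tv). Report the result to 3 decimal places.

Transitions are A↔G and C↔T; transversions are all other mismatches.
Transitions: 8. Transversions: 4.
R = 8/4 = 2.000.

2.000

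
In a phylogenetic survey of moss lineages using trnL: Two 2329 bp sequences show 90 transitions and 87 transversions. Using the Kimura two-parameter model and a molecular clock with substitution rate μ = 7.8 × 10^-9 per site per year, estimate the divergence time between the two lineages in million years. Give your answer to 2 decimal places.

5.15

P = 90/2329 ≈ 0.038643 and Q = 87/2329 ≈ 0.037355.
Under the Kimura two-parameter model, d = −½ ln(1 − 2P − Q) − ¼ ln(1 − 2Q).
1 − 2P − Q = 0.885359, giving −½ ln(0.885359) = 0.060881.
1 − 2Q = 0.92529, giving −¼ ln(0.92529) = 0.019412.
d = 0.060881 + 0.019412 = 0.080293.
Under a molecular clock d = 2μt, so t = d/(2μ) = 0.080293 / (2 × 7.8 × 10^-9) = 5.15 million years.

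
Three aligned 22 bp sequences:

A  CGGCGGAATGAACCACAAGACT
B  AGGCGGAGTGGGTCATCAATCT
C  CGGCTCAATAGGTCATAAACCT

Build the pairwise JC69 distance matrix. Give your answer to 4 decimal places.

d(A,B) = 0.5913, d(A,C) = 0.5913, d(B,C) = 0.4141

A–B: 9/22 sites differ → p ≈ 0.409091, d = −0.75 ln(1 − 0.545455) = 0.591344 ≈ 0.5913.
A–C: 9/22 sites differ → p ≈ 0.409091, d = −0.75 ln(1 − 0.545455) = 0.591344 ≈ 0.5913.
B–C: 7/22 sites differ → p ≈ 0.318182, d = −0.75 ln(1 − 0.424243) = 0.414052 ≈ 0.4141.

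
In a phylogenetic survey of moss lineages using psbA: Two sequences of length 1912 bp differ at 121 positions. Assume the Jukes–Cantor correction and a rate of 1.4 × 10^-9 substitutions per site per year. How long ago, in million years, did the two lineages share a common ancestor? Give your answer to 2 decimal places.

23.61

p = 121/1912 ≈ 0.063285.
d = −(3/4) ln(1 − 4p/3) = −0.75 ln(1 − 0.08438) = −0.75 ln(0.91562)
  = −0.75 × (-0.088154) = 0.066116 substitutions/site.
Under a molecular clock d = 2μt, so t = d/(2μ) = 0.066116 / (2 × 1.4 × 10^-9) = 23.61 million years.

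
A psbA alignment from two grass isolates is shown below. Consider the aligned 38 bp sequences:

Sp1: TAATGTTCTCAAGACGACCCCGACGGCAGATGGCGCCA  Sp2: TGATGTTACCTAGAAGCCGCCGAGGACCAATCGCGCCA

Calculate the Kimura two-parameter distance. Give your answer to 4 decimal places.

Of 38 sites, 4 differences are transitions and 8 are transversions, so P = 4/38 ≈ 0.105263 and Q = 8/38 ≈ 0.210526.
Under the Kimura two-parameter model, d = −½ ln(1 − 2P − Q) − ¼ ln(1 − 2Q).
1 − 2P − Q = 0.578948, giving −½ ln(0.578948) = 0.273271.
1 − 2Q = 0.578948, giving −¼ ln(0.578948) = 0.136636.
d = 0.273271 + 0.136636 = 0.409907.

0.4099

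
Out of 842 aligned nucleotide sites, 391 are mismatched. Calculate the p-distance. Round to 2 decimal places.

0.46

p = 391/842 = 0.464370… ≈ 0.46 (to 2 d.p.).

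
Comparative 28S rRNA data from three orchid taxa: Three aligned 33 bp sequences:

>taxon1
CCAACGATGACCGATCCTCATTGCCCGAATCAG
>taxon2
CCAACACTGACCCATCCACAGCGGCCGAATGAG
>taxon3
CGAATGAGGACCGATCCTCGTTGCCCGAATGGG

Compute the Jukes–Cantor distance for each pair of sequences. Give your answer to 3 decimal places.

d(taxon1,taxon2) = 0.293, d(taxon1,taxon3) = 0.208, d(taxon2,taxon3) = 0.497

taxon1–taxon2: 8/33 sites differ → p ≈ 0.242424, d = −0.75 ln(1 − 0.323232) = 0.292820 ≈ 0.293.
taxon1–taxon3: 6/33 sites differ → p ≈ 0.181818, d = −0.75 ln(1 − 0.242424) = 0.208224 ≈ 0.208.
taxon2–taxon3: 12/33 sites differ → p ≈ 0.363636, d = −0.75 ln(1 − 0.484848) = 0.497470 ≈ 0.497.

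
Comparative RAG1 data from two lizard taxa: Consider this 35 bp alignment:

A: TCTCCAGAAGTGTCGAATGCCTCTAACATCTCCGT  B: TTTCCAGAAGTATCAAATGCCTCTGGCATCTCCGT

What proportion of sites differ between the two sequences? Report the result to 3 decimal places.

The sequences differ at 5 of 35 positions (sites 2, 12, 15, 25, 26).
p = 5/35 = 0.142857… ≈ 0.143 (to 3 d.p.).

0.143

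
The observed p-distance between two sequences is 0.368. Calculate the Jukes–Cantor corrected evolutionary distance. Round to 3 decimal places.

0.506

d = −(3/4) ln(1 − 4p/3) = −0.75 ln(1 − 0.490667) = −0.75 ln(0.509333)
  = −0.75 × (-0.674653) = 0.505990 substitutions/site.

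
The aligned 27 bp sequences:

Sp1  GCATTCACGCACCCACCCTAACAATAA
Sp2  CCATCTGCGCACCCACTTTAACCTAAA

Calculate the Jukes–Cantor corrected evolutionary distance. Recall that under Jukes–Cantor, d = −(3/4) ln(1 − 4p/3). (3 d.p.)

The sequences differ at 9 of 27 sites (1, 5, 6, 7, 17, 18, 23, 24, 25), so p = 9/27 ≈ 0.333333.
d = −(3/4) ln(1 − 4p/3) = −0.75 ln(1 − 0.444444) = −0.75 ln(0.555556)
  = −0.75 × (-0.587786) = 0.440840 substitutions/site.

0.441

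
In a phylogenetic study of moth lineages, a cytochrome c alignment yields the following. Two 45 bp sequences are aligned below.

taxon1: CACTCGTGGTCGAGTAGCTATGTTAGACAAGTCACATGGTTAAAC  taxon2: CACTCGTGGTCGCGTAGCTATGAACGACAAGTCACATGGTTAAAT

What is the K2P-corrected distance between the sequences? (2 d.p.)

Of 45 sites, 1 differences are transitions and 4 are transversions, so P = 1/45 ≈ 0.022222 and Q = 4/45 ≈ 0.088889.
Under the Kimura two-parameter model, d = −½ ln(1 − 2P − Q) − ¼ ln(1 − 2Q).
1 − 2P − Q = 0.866667, giving −½ ln(0.866667) = 0.071550.
1 − 2Q = 0.822222, giving −¼ ln(0.822222) = 0.048936.
d = 0.071550 + 0.048936 = 0.120486.

0.12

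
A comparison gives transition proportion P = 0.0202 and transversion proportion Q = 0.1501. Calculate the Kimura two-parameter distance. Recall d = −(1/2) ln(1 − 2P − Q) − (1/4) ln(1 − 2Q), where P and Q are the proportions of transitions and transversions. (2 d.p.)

0.19

Under the Kimura two-parameter model, d = −½ ln(1 − 2P − Q) − ¼ ln(1 − 2Q).
1 − 2P − Q = 0.8095, giving −½ ln(0.8095) = 0.105669.
1 − 2Q = 0.6998, giving −¼ ln(0.6998) = 0.089240.
d = 0.105669 + 0.089240 = 0.194909.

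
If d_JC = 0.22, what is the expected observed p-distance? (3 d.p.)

0.191

p = (3/4)(1 − e^(−4d/3)) = 0.75 × (1 − e^(-0.293333)) = 0.75 × (1 − 0.745774) = 0.190670.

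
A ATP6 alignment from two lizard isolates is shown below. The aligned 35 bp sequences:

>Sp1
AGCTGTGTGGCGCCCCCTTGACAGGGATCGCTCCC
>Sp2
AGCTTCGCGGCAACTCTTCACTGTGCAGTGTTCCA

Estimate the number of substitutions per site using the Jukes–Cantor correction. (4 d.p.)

The sequences differ at 18 of 35 sites, so p = 18/35 ≈ 0.514286.
d = −(3/4) ln(1 − 4p/3) = −0.75 ln(1 − 0.685715) = −0.75 ln(0.314285)
  = −0.75 × (-1.157455) = 0.868091 substitutions/site.

0.8681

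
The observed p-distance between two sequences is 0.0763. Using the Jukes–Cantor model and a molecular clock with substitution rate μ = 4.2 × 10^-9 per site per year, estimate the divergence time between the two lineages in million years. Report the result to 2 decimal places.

9.58

d = −(3/4) ln(1 − 4p/3) = −0.75 ln(1 − 0.101733) = −0.75 ln(0.898267)
  = −0.75 × (-0.107288) = 0.080466 substitutions/site.
Under a molecular clock d = 2μt, so t = d/(2μ) = 0.080466 / (2 × 4.2 × 10^-9) = 9.58 million years.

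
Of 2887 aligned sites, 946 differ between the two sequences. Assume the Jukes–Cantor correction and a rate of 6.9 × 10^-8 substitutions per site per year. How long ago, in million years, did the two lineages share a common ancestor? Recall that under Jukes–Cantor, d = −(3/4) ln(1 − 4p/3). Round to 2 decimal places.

3.12

p = 946/2887 ≈ 0.327676.
d = −(3/4) ln(1 − 4p/3) = −0.75 ln(1 − 0.436901) = −0.75 ln(0.563099)
  = −0.75 × (-0.574300) = 0.430725 substitutions/site.
Under a molecular clock d = 2μt, so t = d/(2μ) = 0.430725 / (2 × 6.9 × 10^-8) = 3.12 million years.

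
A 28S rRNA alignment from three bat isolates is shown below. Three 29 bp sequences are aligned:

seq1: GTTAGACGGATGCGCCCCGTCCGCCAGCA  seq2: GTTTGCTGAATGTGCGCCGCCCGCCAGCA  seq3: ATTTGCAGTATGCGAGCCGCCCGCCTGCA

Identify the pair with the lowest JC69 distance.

seq1–seq2: 7/29 differ, p = 0.241, d = 0.291.
seq1–seq3: 9/29 differ, p = 0.310, d = 0.401.
seq2–seq3: 6/29 differ, p = 0.207, d = 0.242.
The smallest distance is between seq2 and seq3.

seq2 and seq3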